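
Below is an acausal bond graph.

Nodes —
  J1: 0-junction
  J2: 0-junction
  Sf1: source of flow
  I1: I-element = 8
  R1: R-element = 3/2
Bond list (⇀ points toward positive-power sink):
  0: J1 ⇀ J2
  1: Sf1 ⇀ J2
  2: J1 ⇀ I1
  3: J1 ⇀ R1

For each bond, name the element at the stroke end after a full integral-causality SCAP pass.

b0 stroke→J2
b1 stroke→Sf1
b2 stroke→I1
b3 stroke→J1

β1 |Sf1  (source Sf1 imposes f)
β0 |J2  (closing 0-jn rule on J2)
β2 |I1  (prefer integral on I1)
β3 |J1  (closing 0-jn rule on J1)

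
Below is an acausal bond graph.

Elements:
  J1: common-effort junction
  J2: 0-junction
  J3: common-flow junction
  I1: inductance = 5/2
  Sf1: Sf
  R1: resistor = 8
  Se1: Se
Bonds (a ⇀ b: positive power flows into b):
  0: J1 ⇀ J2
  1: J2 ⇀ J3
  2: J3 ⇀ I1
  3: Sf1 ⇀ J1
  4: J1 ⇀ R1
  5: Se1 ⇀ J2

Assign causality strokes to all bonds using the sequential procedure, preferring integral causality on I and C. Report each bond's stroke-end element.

b0 |J1
b1 |J3
b2 |I1
b3 |Sf1
b4 |R1
b5 |J2

#3 →Sf1  (Sf1: flow source, stroke at near end)
#5 →J2  (source Se1 imposes e)
#0 →J1  (J2 effort already set via bond 5)
#1 →J3  (J2 effort already set via bond 5)
#2 →I1  (J3 needs exactly one f-in)
#4 →R1  (0-jn J1 has e-setter on 0)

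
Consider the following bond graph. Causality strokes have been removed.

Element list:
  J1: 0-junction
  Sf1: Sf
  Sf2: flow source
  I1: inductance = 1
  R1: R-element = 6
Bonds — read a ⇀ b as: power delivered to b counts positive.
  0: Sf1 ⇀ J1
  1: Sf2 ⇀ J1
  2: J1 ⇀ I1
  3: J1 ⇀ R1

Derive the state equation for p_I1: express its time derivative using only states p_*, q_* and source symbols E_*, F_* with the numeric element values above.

dp_I1/dt = 6*F_Sf1 + 6*F_Sf2 - 6*p_I1

β0 |Sf1  (Sf1: flow source, stroke at near end)
β1 |Sf2  (Sf2 (Sf) sets flow on bond)
β2 |I1  (prefer integral on I1)
β3 |J1  (J1 needs exactly one e-in)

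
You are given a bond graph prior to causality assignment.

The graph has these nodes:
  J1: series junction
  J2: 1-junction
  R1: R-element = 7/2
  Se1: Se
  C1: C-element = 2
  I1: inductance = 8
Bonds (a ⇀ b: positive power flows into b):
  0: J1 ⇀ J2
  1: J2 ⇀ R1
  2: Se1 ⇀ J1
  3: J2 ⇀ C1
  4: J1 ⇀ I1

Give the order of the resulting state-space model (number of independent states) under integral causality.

#2 →J1  (Se1 fixes effort; stroke away)
#3 →J2  (C1 integral (e out))
#4 →I1  (prefer integral on I1)
#0 →J1  (J1 flow already set via bond 4)
#1 →J2  (common-f at J2 fixed by 0)

2  (C1, I1 all integral)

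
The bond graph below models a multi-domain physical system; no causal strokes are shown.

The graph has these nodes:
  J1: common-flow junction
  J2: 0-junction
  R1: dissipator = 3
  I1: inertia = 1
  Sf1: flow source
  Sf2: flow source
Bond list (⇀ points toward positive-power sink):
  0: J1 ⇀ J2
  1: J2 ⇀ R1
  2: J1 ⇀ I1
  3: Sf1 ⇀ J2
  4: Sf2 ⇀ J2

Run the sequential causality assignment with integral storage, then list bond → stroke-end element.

b3 →Sf1  (Sf1: flow source, stroke at near end)
b4 →Sf2  (Sf2 (Sf) sets flow on bond)
b2 →I1  (prefer integral on I1)
b0 →J1  (J1 flow already set via bond 2)
b1 →J2  (J2 needs exactly one e-in)

#0 stroke at J1
#1 stroke at J2
#2 stroke at I1
#3 stroke at Sf1
#4 stroke at Sf2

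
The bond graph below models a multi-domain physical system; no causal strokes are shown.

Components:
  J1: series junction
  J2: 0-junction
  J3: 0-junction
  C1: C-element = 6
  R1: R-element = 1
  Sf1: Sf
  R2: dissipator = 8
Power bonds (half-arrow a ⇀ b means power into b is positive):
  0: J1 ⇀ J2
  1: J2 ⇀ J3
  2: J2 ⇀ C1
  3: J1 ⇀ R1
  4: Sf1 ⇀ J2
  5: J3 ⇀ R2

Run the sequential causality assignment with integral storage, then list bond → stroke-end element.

b0 →J1
b1 →J3
b2 →J2
b3 →R1
b4 →Sf1
b5 →R2

bond 4 stroke→Sf1  (Sf1 (Sf) sets flow on bond)
bond 2 stroke→J2  (prefer integral on C1)
bond 0 stroke→J1  (common-e at J2 fixed by 2)
bond 1 stroke→J3  (J2 effort already set via bond 2)
bond 5 stroke→R2  (J3: bond 1 brought effort, rest push out)
bond 3 stroke→R1  (only one flow-in slot at J1)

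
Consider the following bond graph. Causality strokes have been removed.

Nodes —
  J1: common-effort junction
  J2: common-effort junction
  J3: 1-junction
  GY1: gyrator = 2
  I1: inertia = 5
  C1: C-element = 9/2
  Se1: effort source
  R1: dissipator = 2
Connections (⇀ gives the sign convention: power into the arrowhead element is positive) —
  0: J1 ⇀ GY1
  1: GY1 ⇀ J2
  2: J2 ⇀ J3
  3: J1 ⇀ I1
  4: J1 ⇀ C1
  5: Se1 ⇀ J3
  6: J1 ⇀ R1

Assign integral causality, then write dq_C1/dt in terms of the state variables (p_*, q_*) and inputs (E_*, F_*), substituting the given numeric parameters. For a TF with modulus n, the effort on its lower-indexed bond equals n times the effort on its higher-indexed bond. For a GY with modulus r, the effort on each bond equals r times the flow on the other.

dq_C1/dt = E_Se1/2 - p_I1/5 - q_C1/9

b5 stroke→J3  (Se1: effort source, stroke at far end)
b2 stroke→J2  (J3 needs exactly one f-in)
b1 stroke→GY1  (0-jn J2 has e-setter on 2)
b0 stroke→GY1  (GY GY1: same side as bond 1)
b3 stroke→I1  (prefer integral on I1)
b4 stroke→J1  (C1: C, integral causality)
b6 stroke→R1  (J1 effort already set via bond 4)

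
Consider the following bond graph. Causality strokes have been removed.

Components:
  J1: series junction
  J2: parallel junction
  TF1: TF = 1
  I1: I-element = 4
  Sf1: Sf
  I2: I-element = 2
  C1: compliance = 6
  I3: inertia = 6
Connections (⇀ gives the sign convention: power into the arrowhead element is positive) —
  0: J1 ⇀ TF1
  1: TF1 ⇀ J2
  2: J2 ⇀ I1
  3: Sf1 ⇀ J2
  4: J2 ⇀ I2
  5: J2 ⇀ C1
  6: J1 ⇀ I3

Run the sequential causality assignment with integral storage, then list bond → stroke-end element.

β0 stroke at J1
β1 stroke at TF1
β2 stroke at I1
β3 stroke at Sf1
β4 stroke at I2
β5 stroke at J2
β6 stroke at I3

b3 stroke→Sf1  (Sf1: flow source, stroke at near end)
b2 stroke→I1  (I1 outputs flow p/I1)
b4 stroke→I2  (I2 outputs flow p/I2)
b5 stroke→J2  (C1 integral (e out))
b1 stroke→TF1  (J2: bond 5 brought effort, rest push out)
b0 stroke→J1  (TF1: transformer flips bond 1)
b6 stroke→I3  (only one flow-in slot at J1)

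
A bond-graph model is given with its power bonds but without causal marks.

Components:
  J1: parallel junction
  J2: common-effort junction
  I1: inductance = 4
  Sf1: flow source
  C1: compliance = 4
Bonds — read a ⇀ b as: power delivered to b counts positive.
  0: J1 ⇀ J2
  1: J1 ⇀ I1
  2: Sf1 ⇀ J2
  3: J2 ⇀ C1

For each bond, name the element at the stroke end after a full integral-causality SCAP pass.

b2 stroke→Sf1  (source Sf1 imposes f)
b1 stroke→I1  (I1 outputs flow p/I1)
b0 stroke→J1  (closing 0-jn rule on J1)
b3 stroke→J2  (only one effort-in slot at J2)

bond 0 |J1
bond 1 |I1
bond 2 |Sf1
bond 3 |J2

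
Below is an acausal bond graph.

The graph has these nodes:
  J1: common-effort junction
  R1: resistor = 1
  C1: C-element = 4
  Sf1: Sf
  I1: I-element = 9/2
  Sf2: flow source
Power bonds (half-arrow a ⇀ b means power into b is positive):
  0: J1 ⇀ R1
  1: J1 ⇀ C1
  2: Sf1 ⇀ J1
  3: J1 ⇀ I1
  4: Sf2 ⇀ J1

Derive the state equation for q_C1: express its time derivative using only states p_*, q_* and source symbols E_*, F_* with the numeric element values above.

dq_C1/dt = F_Sf1 + F_Sf2 - 2*p_I1/9 - q_C1/4

b2 |Sf1  (Sf1: flow source, stroke at near end)
b4 |Sf2  (source Sf2 imposes f)
b1 |J1  (C1 outputs effort q/C1)
b0 |R1  (common-e at J1 fixed by 1)
b3 |I1  (common-e at J1 fixed by 1)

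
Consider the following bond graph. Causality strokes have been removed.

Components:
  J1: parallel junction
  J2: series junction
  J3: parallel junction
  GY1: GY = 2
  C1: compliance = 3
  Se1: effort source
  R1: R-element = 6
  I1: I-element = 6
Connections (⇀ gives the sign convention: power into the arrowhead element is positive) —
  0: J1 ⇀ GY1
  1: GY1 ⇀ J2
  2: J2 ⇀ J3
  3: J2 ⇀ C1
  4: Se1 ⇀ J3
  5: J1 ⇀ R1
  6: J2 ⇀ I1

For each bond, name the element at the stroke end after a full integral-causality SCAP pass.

#4 stroke at J3  (Se1 fixes effort; stroke away)
#2 stroke at J2  (common-e at J3 fixed by 4)
#3 stroke at J2  (prefer integral on C1)
#6 stroke at I1  (prefer integral on I1)
#1 stroke at J2  (1-jn J2 has f-setter on 6)
#0 stroke at J1  (GY GY1: same side as bond 1)
#5 stroke at R1  (0-jn J1 has e-setter on 0)

#0 stroke→J1
#1 stroke→J2
#2 stroke→J2
#3 stroke→J2
#4 stroke→J3
#5 stroke→R1
#6 stroke→I1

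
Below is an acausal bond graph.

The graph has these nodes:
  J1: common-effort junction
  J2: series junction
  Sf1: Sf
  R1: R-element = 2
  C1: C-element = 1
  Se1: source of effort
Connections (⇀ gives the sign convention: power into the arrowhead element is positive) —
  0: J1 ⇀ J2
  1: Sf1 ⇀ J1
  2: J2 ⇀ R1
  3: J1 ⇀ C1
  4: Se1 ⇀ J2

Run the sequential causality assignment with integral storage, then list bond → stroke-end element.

#0 stroke at J2
#1 stroke at Sf1
#2 stroke at R1
#3 stroke at J1
#4 stroke at J2

#1 stroke→Sf1  (Sf1 fixes flow; stroke at Sf1)
#4 stroke→J2  (Se1 (Se) sets effort on bond)
#3 stroke→J1  (prefer integral on C1)
#0 stroke→J2  (J1 effort already set via bond 3)
#2 stroke→R1  (closing 1-jn rule on J2)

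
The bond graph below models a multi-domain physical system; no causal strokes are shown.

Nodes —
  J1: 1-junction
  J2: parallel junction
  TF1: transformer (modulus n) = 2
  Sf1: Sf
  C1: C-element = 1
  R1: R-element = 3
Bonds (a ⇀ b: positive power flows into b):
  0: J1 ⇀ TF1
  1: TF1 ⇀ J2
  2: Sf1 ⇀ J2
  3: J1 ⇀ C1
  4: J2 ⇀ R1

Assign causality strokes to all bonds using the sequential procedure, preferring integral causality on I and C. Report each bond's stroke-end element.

b2 |Sf1  (Sf1: flow source, stroke at near end)
b3 |J1  (C1 integral (e out))
b0 |TF1  (closing 1-jn rule on J1)
b1 |J2  (TF TF1: opposite of bond 0)
b4 |R1  (J2 effort already set via bond 1)

bond 0 stroke at TF1
bond 1 stroke at J2
bond 2 stroke at Sf1
bond 3 stroke at J1
bond 4 stroke at R1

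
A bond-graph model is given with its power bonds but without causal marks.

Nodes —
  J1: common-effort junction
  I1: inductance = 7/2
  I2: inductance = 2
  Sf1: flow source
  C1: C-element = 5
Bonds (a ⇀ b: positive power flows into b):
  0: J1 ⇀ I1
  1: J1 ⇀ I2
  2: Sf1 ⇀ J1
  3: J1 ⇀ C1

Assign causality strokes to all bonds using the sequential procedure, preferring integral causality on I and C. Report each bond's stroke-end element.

#2 →Sf1  (Sf1: flow source, stroke at near end)
#0 →I1  (I1: I, integral causality)
#1 →I2  (I2: I, integral causality)
#3 →J1  (closing 0-jn rule on J1)

#0 stroke→I1
#1 stroke→I2
#2 stroke→Sf1
#3 stroke→J1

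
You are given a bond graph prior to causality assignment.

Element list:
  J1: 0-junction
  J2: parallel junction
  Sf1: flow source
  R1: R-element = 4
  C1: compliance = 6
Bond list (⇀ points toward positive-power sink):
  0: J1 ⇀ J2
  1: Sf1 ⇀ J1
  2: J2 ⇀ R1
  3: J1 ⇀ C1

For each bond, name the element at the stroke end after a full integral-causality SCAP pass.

#1 →Sf1  (Sf1 (Sf) sets flow on bond)
#3 →J1  (C1 integral (e out))
#0 →J2  (J1: bond 3 brought effort, rest push out)
#2 →R1  (J2: bond 0 brought effort, rest push out)

bond 0 |J2
bond 1 |Sf1
bond 2 |R1
bond 3 |J1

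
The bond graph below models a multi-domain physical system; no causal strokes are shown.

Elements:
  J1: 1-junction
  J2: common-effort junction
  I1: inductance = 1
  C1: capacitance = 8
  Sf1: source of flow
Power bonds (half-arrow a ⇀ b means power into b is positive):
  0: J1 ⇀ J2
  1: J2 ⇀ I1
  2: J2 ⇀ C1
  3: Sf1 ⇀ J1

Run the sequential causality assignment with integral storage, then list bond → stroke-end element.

β0 |J1
β1 |I1
β2 |J2
β3 |Sf1

β3 →Sf1  (source Sf1 imposes f)
β0 →J1  (J1 flow already set via bond 3)
β1 →I1  (I1: I, integral causality)
β2 →J2  (only one effort-in slot at J2)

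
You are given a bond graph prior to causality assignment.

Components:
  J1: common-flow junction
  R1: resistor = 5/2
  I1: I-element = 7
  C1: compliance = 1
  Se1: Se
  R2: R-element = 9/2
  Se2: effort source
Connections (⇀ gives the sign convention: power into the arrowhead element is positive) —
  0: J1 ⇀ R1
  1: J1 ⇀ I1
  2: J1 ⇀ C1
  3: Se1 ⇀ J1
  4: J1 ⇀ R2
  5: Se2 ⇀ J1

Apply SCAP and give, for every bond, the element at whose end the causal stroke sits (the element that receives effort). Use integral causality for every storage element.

bond 0 →J1
bond 1 →I1
bond 2 →J1
bond 3 →J1
bond 4 →J1
bond 5 →J1

bond 3 →J1  (Se1 (Se) sets effort on bond)
bond 5 →J1  (source Se2 imposes e)
bond 1 →I1  (I1 integral (f out))
bond 0 →J1  (common-f at J1 fixed by 1)
bond 2 →J1  (J1: bond 1 brought flow, rest push out)
bond 4 →J1  (1-jn J1 has f-setter on 1)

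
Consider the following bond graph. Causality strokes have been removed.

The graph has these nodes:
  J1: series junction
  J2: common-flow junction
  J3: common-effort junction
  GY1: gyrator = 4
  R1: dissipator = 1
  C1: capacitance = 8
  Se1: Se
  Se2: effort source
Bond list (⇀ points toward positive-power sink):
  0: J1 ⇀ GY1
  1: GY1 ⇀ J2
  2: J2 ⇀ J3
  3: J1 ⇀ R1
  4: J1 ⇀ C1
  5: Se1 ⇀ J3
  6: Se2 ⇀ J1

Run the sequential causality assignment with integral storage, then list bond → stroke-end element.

b5 stroke→J3  (Se1 (Se) sets effort on bond)
b6 stroke→J1  (Se2 (Se) sets effort on bond)
b2 stroke→J2  (common-e at J3 fixed by 5)
b1 stroke→GY1  (only one flow-in slot at J2)
b0 stroke→GY1  (GY1 both-in/both-out from 1)
b3 stroke→J1  (common-f at J1 fixed by 0)
b4 stroke→J1  (J1 flow already set via bond 0)

#0 →GY1
#1 →GY1
#2 →J2
#3 →J1
#4 →J1
#5 →J3
#6 →J1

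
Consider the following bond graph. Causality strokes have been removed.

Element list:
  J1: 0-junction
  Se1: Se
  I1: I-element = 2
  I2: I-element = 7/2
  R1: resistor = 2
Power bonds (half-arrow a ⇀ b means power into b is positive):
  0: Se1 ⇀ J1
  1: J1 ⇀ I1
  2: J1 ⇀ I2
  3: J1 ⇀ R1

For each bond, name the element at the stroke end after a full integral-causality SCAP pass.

β0 stroke at J1
β1 stroke at I1
β2 stroke at I2
β3 stroke at R1

b0 stroke at J1  (source Se1 imposes e)
b1 stroke at I1  (common-e at J1 fixed by 0)
b2 stroke at I2  (0-jn J1 has e-setter on 0)
b3 stroke at R1  (0-jn J1 has e-setter on 0)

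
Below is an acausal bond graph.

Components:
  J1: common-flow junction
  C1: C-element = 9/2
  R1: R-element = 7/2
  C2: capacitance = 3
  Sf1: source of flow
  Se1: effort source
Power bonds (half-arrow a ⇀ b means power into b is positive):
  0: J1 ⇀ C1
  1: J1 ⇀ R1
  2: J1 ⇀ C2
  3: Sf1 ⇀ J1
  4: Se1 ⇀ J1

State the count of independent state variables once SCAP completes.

2  (C1, C2 all integral)

b3 stroke at Sf1  (Sf1 fixes flow; stroke at Sf1)
b4 stroke at J1  (Se1: effort source, stroke at far end)
b0 stroke at J1  (common-f at J1 fixed by 3)
b1 stroke at J1  (1-jn J1 has f-setter on 3)
b2 stroke at J1  (common-f at J1 fixed by 3)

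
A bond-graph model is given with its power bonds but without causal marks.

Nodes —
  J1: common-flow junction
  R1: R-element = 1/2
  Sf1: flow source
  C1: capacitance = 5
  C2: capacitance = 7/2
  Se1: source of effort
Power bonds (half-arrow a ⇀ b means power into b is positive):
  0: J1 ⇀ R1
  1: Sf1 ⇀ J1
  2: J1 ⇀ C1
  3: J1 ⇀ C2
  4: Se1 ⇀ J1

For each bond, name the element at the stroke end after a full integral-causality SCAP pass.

bond 0 stroke→J1
bond 1 stroke→Sf1
bond 2 stroke→J1
bond 3 stroke→J1
bond 4 stroke→J1

bond 1 |Sf1  (Sf1: flow source, stroke at near end)
bond 4 |J1  (source Se1 imposes e)
bond 0 |J1  (common-f at J1 fixed by 1)
bond 2 |J1  (J1: bond 1 brought flow, rest push out)
bond 3 |J1  (J1: bond 1 brought flow, rest push out)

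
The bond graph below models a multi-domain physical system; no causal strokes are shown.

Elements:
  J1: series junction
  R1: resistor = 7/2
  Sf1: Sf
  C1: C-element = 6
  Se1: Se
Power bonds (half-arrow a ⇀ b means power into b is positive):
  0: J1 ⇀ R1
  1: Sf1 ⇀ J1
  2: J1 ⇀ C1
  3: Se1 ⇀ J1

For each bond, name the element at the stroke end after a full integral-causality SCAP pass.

bond 0 →J1
bond 1 →Sf1
bond 2 →J1
bond 3 →J1

#1 stroke at Sf1  (Sf1 (Sf) sets flow on bond)
#3 stroke at J1  (source Se1 imposes e)
#0 stroke at J1  (common-f at J1 fixed by 1)
#2 stroke at J1  (J1: bond 1 brought flow, rest push out)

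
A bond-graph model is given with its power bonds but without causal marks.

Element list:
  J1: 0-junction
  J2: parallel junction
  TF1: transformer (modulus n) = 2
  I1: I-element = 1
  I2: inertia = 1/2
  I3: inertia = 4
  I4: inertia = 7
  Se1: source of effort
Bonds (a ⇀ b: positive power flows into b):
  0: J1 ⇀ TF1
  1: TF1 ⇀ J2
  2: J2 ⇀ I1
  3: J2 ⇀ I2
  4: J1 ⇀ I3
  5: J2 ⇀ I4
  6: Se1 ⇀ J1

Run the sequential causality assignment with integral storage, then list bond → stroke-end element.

bond 6 stroke at J1  (Se1 (Se) sets effort on bond)
bond 0 stroke at TF1  (common-e at J1 fixed by 6)
bond 4 stroke at I3  (J1 effort already set via bond 6)
bond 1 stroke at J2  (TF1: transformer flips bond 0)
bond 2 stroke at I1  (common-e at J2 fixed by 1)
bond 3 stroke at I2  (J2 effort already set via bond 1)
bond 5 stroke at I4  (common-e at J2 fixed by 1)

#0 |TF1
#1 |J2
#2 |I1
#3 |I2
#4 |I3
#5 |I4
#6 |J1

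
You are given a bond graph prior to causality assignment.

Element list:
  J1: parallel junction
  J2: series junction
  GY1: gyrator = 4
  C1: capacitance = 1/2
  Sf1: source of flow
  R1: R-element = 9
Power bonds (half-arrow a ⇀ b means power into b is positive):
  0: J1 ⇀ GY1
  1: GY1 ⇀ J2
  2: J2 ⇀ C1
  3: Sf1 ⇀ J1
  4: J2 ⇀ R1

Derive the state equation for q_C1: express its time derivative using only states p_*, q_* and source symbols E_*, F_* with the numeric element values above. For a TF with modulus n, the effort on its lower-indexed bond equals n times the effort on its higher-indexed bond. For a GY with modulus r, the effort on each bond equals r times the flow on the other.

β3 stroke at Sf1  (Sf1 (Sf) sets flow on bond)
β0 stroke at J1  (closing 0-jn rule on J1)
β1 stroke at J2  (GY GY1: same side as bond 0)
β2 stroke at J2  (C1 integral (e out))
β4 stroke at R1  (J2 needs exactly one f-in)

dq_C1/dt = 4*F_Sf1/9 - 2*q_C1/9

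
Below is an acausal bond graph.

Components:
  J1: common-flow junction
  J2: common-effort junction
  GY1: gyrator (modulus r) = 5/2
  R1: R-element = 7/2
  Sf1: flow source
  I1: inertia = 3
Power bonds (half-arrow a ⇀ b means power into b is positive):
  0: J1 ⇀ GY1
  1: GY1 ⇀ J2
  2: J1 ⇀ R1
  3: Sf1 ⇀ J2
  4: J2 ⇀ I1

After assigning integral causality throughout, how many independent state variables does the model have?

1  (I1 all integral)

#3 stroke→Sf1  (source Sf1 imposes f)
#4 stroke→I1  (prefer integral on I1)
#1 stroke→J2  (J2: last free bond brings effort in)
#0 stroke→J1  (GY1: gyrator matches bond 1)
#2 stroke→R1  (only one flow-in slot at J1)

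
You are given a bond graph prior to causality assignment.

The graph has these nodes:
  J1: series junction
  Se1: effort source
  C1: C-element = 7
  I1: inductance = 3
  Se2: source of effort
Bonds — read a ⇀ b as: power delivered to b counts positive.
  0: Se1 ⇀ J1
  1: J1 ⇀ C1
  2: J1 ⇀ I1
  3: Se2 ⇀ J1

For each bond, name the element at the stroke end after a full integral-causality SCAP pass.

bond 0 stroke→J1
bond 1 stroke→J1
bond 2 stroke→I1
bond 3 stroke→J1

b0 |J1  (source Se1 imposes e)
b3 |J1  (source Se2 imposes e)
b1 |J1  (C1: C, integral causality)
b2 |I1  (J1 needs exactly one f-in)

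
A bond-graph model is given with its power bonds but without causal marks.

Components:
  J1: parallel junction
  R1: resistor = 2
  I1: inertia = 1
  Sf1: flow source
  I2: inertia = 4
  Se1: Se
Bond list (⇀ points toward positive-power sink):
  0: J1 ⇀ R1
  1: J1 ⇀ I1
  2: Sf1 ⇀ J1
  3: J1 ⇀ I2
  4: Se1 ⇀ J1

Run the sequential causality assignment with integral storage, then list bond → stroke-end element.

β0 |R1
β1 |I1
β2 |Sf1
β3 |I2
β4 |J1

bond 2 |Sf1  (Sf1: flow source, stroke at near end)
bond 4 |J1  (Se1 (Se) sets effort on bond)
bond 0 |R1  (J1 effort already set via bond 4)
bond 1 |I1  (J1 effort already set via bond 4)
bond 3 |I2  (J1: bond 4 brought effort, rest push out)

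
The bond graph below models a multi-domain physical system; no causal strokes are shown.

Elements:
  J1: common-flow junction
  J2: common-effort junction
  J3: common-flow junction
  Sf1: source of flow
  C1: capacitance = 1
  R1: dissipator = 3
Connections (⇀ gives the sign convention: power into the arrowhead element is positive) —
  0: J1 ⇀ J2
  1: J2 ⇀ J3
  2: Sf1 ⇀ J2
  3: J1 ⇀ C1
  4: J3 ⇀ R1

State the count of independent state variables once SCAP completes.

bond 2 →Sf1  (Sf1 fixes flow; stroke at Sf1)
bond 3 →J1  (prefer integral on C1)
bond 0 →J2  (closing 1-jn rule on J1)
bond 1 →J3  (common-e at J2 fixed by 0)
bond 4 →R1  (J3 needs exactly one f-in)

1  (C1 all integral)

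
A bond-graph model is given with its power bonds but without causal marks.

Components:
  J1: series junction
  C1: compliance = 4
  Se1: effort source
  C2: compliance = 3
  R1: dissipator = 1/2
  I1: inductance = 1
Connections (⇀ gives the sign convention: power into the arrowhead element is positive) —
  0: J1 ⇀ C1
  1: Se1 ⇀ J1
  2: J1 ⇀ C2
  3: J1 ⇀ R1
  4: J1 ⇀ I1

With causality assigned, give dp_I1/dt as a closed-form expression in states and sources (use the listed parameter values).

dp_I1/dt = E_Se1 - p_I1/2 - q_C1/4 - q_C2/3

β1 |J1  (Se1 (Se) sets effort on bond)
β0 |J1  (prefer integral on C1)
β2 |J1  (C2 integral (e out))
β4 |I1  (I1: I, integral causality)
β3 |J1  (common-f at J1 fixed by 4)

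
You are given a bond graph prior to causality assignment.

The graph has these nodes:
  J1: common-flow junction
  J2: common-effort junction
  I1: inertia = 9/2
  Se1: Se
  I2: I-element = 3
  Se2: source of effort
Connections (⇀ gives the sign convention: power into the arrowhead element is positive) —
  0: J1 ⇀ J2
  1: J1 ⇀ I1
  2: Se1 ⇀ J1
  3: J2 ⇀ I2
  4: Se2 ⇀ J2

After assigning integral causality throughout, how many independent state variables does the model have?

2  (I1, I2 all integral)

b2 stroke at J1  (Se1 fixes effort; stroke away)
b4 stroke at J2  (Se2 (Se) sets effort on bond)
b0 stroke at J1  (common-e at J2 fixed by 4)
b3 stroke at I2  (J2: bond 4 brought effort, rest push out)
b1 stroke at I1  (closing 1-jn rule on J1)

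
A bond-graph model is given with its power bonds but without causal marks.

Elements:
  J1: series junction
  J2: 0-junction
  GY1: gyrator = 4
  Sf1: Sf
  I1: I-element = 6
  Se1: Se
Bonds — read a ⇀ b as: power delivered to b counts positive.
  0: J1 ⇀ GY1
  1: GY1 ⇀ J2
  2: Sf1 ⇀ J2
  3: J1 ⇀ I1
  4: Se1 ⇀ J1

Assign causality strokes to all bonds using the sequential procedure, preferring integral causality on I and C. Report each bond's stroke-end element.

β2 |Sf1  (Sf1: flow source, stroke at near end)
β4 |J1  (Se1 (Se) sets effort on bond)
β1 |J2  (J2: last free bond brings effort in)
β0 |J1  (GY1: gyrator matches bond 1)
β3 |I1  (J1 needs exactly one f-in)

bond 0 |J1
bond 1 |J2
bond 2 |Sf1
bond 3 |I1
bond 4 |J1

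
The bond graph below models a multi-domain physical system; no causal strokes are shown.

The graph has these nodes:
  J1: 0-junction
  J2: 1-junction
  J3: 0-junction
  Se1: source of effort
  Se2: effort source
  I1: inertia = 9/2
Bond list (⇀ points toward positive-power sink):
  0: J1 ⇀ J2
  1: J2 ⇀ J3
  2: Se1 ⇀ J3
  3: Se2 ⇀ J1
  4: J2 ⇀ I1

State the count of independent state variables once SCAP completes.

β2 |J3  (Se1 fixes effort; stroke away)
β3 |J1  (Se2: effort source, stroke at far end)
β0 |J2  (0-jn J1 has e-setter on 3)
β1 |J2  (J3: bond 2 brought effort, rest push out)
β4 |I1  (only one flow-in slot at J2)

1  (I1 all integral)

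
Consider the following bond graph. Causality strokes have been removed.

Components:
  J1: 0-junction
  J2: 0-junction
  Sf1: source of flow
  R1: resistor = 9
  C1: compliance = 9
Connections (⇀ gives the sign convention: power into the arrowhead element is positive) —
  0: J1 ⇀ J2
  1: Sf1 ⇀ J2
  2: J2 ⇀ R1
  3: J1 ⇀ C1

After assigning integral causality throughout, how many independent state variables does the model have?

bond 1 stroke→Sf1  (Sf1 fixes flow; stroke at Sf1)
bond 3 stroke→J1  (C1: C, integral causality)
bond 0 stroke→J2  (J1: bond 3 brought effort, rest push out)
bond 2 stroke→R1  (common-e at J2 fixed by 0)

1  (C1 all integral)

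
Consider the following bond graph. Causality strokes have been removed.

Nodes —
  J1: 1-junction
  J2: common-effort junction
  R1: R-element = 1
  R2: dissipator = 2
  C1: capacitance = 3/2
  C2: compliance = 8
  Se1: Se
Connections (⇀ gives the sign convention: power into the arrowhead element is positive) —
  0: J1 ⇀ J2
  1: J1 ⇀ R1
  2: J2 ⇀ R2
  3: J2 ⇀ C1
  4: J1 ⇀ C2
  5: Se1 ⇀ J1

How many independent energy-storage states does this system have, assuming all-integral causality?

2  (C1, C2 all integral)

bond 5 →J1  (Se1: effort source, stroke at far end)
bond 3 →J2  (C1 outputs effort q/C1)
bond 0 →J1  (common-e at J2 fixed by 3)
bond 2 →R2  (J2: bond 3 brought effort, rest push out)
bond 4 →J1  (C2: C, integral causality)
bond 1 →R1  (J1: last free bond brings flow in)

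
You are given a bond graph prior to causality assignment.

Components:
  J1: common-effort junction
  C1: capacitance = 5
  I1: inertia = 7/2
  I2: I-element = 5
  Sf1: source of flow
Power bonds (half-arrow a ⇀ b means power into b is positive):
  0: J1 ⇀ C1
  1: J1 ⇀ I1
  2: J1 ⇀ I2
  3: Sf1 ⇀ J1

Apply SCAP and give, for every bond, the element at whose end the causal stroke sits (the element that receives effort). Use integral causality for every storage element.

b3 stroke→Sf1  (Sf1 (Sf) sets flow on bond)
b0 stroke→J1  (prefer integral on C1)
b1 stroke→I1  (J1 effort already set via bond 0)
b2 stroke→I2  (common-e at J1 fixed by 0)

β0 stroke→J1
β1 stroke→I1
β2 stroke→I2
β3 stroke→Sf1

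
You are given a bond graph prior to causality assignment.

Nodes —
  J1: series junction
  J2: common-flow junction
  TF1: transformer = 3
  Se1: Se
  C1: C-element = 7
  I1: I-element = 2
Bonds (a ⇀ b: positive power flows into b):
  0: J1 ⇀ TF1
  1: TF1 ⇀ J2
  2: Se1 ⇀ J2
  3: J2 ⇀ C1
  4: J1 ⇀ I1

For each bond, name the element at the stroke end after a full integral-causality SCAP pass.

bond 0 |J1
bond 1 |TF1
bond 2 |J2
bond 3 |J2
bond 4 |I1

β2 →J2  (source Se1 imposes e)
β3 →J2  (C1 outputs effort q/C1)
β1 →TF1  (J2: last free bond brings flow in)
β0 →J1  (TF1 one-in-one-out from 1)
β4 →I1  (only one flow-in slot at J1)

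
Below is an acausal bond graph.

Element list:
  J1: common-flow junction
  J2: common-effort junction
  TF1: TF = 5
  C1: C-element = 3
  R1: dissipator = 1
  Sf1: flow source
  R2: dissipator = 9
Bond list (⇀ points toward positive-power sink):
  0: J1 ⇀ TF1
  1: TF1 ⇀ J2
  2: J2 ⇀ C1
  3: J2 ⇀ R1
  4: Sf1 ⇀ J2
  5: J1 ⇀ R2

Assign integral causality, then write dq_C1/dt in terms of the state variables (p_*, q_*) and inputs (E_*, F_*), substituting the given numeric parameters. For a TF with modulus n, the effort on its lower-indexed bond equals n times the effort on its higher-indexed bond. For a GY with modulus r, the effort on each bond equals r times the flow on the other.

dq_C1/dt = F_Sf1 - 34*q_C1/27

b4 |Sf1  (Sf1 (Sf) sets flow on bond)
b2 |J2  (C1 outputs effort q/C1)
b1 |TF1  (J2: bond 2 brought effort, rest push out)
b3 |R1  (0-jn J2 has e-setter on 2)
b0 |J1  (TF1 one-in-one-out from 1)
b5 |R2  (closing 1-jn rule on J1)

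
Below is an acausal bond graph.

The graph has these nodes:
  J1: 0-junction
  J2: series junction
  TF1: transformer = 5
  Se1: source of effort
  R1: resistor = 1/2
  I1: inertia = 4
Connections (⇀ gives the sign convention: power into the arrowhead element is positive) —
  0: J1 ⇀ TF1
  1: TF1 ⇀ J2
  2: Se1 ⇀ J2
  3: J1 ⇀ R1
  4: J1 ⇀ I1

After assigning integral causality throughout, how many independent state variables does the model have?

1  (I1 all integral)

#2 →J2  (Se1: effort source, stroke at far end)
#1 →TF1  (closing 1-jn rule on J2)
#0 →J1  (through TF1, causality passes straight; one stroke at TF1)
#3 →R1  (0-jn J1 has e-setter on 0)
#4 →I1  (common-e at J1 fixed by 0)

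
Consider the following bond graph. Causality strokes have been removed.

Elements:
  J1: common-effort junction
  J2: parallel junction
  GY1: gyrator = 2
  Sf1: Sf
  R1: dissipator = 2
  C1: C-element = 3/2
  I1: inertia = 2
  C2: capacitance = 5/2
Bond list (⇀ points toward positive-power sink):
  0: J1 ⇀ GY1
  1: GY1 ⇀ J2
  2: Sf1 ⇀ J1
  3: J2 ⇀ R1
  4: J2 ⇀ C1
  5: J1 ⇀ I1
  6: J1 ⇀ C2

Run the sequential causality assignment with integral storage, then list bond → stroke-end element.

#0 →GY1
#1 →GY1
#2 →Sf1
#3 →R1
#4 →J2
#5 →I1
#6 →J1

bond 2 →Sf1  (Sf1 (Sf) sets flow on bond)
bond 4 →J2  (prefer integral on C1)
bond 1 →GY1  (J2: bond 4 brought effort, rest push out)
bond 3 →R1  (0-jn J2 has e-setter on 4)
bond 0 →GY1  (GY1 both-in/both-out from 1)
bond 5 →I1  (I1 outputs flow p/I1)
bond 6 →J1  (J1 needs exactly one e-in)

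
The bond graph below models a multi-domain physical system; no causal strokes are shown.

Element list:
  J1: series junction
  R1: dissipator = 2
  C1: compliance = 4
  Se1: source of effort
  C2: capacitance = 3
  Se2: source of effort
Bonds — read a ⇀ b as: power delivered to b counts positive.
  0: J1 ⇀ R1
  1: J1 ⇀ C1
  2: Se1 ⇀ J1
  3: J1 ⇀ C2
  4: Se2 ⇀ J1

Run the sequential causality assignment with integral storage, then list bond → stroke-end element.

β2 |J1  (Se1 fixes effort; stroke away)
β4 |J1  (Se2 fixes effort; stroke away)
β1 |J1  (C1: C, integral causality)
β3 |J1  (C2: C, integral causality)
β0 |R1  (J1: last free bond brings flow in)

β0 →R1
β1 →J1
β2 →J1
β3 →J1
β4 →J1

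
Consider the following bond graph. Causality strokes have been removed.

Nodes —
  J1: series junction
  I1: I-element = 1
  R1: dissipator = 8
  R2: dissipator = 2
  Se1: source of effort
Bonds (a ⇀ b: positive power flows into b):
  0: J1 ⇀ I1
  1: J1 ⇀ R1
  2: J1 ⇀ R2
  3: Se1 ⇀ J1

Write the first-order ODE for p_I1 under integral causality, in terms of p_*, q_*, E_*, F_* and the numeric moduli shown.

β3 →J1  (Se1 (Se) sets effort on bond)
β0 →I1  (I1: I, integral causality)
β1 →J1  (common-f at J1 fixed by 0)
β2 →J1  (1-jn J1 has f-setter on 0)

dp_I1/dt = E_Se1 - 10*p_I1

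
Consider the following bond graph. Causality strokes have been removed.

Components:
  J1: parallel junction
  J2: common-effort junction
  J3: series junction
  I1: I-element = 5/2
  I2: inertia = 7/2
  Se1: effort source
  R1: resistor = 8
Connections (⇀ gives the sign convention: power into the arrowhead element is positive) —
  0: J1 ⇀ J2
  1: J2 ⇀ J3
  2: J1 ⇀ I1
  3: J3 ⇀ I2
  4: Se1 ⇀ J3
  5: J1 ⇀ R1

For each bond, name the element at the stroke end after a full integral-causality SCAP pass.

b4 stroke→J3  (source Se1 imposes e)
b2 stroke→I1  (I1 outputs flow p/I1)
b3 stroke→I2  (prefer integral on I2)
b1 stroke→J3  (common-f at J3 fixed by 3)
b0 stroke→J2  (J2: last free bond brings effort in)
b5 stroke→J1  (only one effort-in slot at J1)

#0 stroke at J2
#1 stroke at J3
#2 stroke at I1
#3 stroke at I2
#4 stroke at J3
#5 stroke at J1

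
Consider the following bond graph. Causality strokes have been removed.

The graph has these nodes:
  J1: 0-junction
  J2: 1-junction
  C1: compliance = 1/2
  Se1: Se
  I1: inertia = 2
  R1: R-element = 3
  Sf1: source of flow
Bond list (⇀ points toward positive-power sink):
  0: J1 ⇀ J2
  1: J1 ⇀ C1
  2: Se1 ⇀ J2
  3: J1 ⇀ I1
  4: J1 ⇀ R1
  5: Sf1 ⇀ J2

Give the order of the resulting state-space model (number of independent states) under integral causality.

bond 2 →J2  (Se1: effort source, stroke at far end)
bond 5 →Sf1  (Sf1: flow source, stroke at near end)
bond 0 →J2  (J2: bond 5 brought flow, rest push out)
bond 1 →J1  (C1 outputs effort q/C1)
bond 3 →I1  (common-e at J1 fixed by 1)
bond 4 →R1  (J1 effort already set via bond 1)

2  (C1, I1 all integral)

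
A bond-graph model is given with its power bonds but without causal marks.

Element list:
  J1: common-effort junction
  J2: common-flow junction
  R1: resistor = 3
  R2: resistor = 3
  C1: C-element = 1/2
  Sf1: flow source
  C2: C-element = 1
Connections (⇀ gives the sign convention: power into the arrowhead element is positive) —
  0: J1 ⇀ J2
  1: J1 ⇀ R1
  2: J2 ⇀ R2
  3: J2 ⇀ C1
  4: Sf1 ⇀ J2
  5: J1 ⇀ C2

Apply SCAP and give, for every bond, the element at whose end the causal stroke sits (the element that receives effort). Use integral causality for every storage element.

#0 stroke→J2
#1 stroke→R1
#2 stroke→J2
#3 stroke→J2
#4 stroke→Sf1
#5 stroke→J1

#4 stroke→Sf1  (Sf1: flow source, stroke at near end)
#0 stroke→J2  (1-jn J2 has f-setter on 4)
#2 stroke→J2  (J2: bond 4 brought flow, rest push out)
#3 stroke→J2  (J2 flow already set via bond 4)
#5 stroke→J1  (prefer integral on C2)
#1 stroke→R1  (0-jn J1 has e-setter on 5)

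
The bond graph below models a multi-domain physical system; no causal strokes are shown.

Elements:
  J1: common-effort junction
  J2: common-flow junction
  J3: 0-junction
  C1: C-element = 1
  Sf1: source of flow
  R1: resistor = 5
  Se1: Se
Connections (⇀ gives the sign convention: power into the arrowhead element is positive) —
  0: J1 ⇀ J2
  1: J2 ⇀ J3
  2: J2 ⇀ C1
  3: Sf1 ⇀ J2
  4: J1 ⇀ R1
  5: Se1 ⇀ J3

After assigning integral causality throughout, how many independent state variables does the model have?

b3 stroke→Sf1  (source Sf1 imposes f)
b5 stroke→J3  (source Se1 imposes e)
b0 stroke→J2  (J2 flow already set via bond 3)
b1 stroke→J2  (J2 flow already set via bond 3)
b2 stroke→J2  (J2 flow already set via bond 3)
b4 stroke→J1  (only one effort-in slot at J1)

1  (C1 all integral)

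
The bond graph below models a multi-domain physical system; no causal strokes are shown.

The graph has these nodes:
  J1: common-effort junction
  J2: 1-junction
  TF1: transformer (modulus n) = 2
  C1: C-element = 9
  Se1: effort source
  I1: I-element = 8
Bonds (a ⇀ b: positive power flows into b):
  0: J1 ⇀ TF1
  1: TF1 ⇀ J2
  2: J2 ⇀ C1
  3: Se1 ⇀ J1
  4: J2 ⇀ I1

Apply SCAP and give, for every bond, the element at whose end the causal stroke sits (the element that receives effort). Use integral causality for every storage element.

β3 stroke at J1  (source Se1 imposes e)
β0 stroke at TF1  (J1 effort already set via bond 3)
β1 stroke at J2  (TF1 one-in-one-out from 0)
β2 stroke at J2  (C1: C, integral causality)
β4 stroke at I1  (J2: last free bond brings flow in)

b0 stroke at TF1
b1 stroke at J2
b2 stroke at J2
b3 stroke at J1
b4 stroke at I1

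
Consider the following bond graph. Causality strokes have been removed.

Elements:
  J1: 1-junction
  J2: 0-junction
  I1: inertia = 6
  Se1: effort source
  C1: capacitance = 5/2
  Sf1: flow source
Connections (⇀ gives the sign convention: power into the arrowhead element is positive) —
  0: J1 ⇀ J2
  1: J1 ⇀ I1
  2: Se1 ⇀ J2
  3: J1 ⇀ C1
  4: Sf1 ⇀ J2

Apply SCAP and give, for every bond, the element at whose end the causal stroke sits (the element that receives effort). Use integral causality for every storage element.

#0 →J1
#1 →I1
#2 →J2
#3 →J1
#4 →Sf1

#2 stroke at J2  (Se1 fixes effort; stroke away)
#4 stroke at Sf1  (Sf1 (Sf) sets flow on bond)
#0 stroke at J1  (common-e at J2 fixed by 2)
#1 stroke at I1  (I1: I, integral causality)
#3 stroke at J1  (1-jn J1 has f-setter on 1)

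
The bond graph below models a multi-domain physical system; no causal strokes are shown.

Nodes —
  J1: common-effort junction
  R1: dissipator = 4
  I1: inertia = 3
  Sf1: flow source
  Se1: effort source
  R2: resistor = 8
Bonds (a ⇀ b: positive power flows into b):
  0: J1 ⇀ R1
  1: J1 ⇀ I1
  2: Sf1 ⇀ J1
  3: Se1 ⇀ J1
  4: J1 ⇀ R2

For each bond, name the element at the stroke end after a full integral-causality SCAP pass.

bond 2 →Sf1  (Sf1 (Sf) sets flow on bond)
bond 3 →J1  (Se1 (Se) sets effort on bond)
bond 0 →R1  (J1: bond 3 brought effort, rest push out)
bond 1 →I1  (common-e at J1 fixed by 3)
bond 4 →R2  (0-jn J1 has e-setter on 3)

#0 stroke at R1
#1 stroke at I1
#2 stroke at Sf1
#3 stroke at J1
#4 stroke at R2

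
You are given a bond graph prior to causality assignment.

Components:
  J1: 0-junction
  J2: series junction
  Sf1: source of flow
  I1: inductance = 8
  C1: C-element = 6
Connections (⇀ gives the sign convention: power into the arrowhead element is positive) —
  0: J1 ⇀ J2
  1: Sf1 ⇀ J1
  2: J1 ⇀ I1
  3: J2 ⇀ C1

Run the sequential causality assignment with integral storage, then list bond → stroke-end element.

b0 |J1
b1 |Sf1
b2 |I1
b3 |J2

#1 →Sf1  (Sf1: flow source, stroke at near end)
#2 →I1  (I1 outputs flow p/I1)
#0 →J1  (only one effort-in slot at J1)
#3 →J2  (J2 flow already set via bond 0)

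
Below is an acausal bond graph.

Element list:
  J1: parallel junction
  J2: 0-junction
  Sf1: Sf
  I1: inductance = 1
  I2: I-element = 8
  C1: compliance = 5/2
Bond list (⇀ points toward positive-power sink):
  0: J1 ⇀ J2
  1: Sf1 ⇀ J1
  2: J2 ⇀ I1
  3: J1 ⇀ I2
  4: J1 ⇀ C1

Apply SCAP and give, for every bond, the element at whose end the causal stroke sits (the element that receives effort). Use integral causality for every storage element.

b0 stroke at J2
b1 stroke at Sf1
b2 stroke at I1
b3 stroke at I2
b4 stroke at J1

β1 stroke→Sf1  (source Sf1 imposes f)
β2 stroke→I1  (I1: I, integral causality)
β0 stroke→J2  (J2: last free bond brings effort in)
β3 stroke→I2  (I2 outputs flow p/I2)
β4 stroke→J1  (J1: last free bond brings effort in)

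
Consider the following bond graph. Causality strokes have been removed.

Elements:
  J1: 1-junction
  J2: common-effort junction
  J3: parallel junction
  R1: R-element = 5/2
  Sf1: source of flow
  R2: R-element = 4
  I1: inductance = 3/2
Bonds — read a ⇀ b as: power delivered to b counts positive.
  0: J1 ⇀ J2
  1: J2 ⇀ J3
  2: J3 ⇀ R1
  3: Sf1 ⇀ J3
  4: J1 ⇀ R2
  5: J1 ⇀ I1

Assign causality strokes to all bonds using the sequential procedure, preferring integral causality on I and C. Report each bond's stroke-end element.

b0 stroke at J1
b1 stroke at J2
b2 stroke at J3
b3 stroke at Sf1
b4 stroke at J1
b5 stroke at I1

#3 stroke at Sf1  (source Sf1 imposes f)
#5 stroke at I1  (I1: I, integral causality)
#0 stroke at J1  (common-f at J1 fixed by 5)
#4 stroke at J1  (common-f at J1 fixed by 5)
#1 stroke at J2  (J2: last free bond brings effort in)
#2 stroke at J3  (J3: last free bond brings effort in)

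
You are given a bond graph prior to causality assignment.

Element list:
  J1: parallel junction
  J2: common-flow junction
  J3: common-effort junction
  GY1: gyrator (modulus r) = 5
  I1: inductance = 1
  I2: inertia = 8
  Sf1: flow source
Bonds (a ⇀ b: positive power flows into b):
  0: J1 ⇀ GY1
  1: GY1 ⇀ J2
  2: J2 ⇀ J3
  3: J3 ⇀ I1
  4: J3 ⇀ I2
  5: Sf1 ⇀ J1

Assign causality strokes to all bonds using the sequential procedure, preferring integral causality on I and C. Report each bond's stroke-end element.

#5 →Sf1  (Sf1 (Sf) sets flow on bond)
#0 →J1  (closing 0-jn rule on J1)
#1 →J2  (GY1: gyrator matches bond 0)
#2 →J3  (J2 needs exactly one f-in)
#3 →I1  (J3: bond 2 brought effort, rest push out)
#4 →I2  (0-jn J3 has e-setter on 2)

#0 →J1
#1 →J2
#2 →J3
#3 →I1
#4 →I2
#5 →Sf1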